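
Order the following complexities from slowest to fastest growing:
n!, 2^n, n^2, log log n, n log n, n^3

Ordered by growth rate: log log n < n log n < n^2 < n^3 < 2^n < n!.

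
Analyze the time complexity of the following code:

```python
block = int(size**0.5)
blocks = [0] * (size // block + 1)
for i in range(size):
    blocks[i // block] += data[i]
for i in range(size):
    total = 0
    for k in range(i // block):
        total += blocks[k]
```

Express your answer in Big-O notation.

Time complexity: O(n * sqrt(n)).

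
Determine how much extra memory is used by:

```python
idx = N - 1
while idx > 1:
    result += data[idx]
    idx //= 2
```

Space complexity: O(1).
Only a constant amount of auxiliary storage is used; nothing grows with n.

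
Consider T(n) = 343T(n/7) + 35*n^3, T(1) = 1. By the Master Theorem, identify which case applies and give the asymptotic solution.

a=343, b=7, f(n)=35*n^3.
log_7(343) = 3, so n^(log_b(a)) = n^3.
f(n) = Theta(n^3), so Case 2 applies.
T(n) = Theta(n^3 log n).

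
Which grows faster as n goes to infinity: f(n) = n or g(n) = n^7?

g(n) = n^7 grows faster: n^7/n = n^6 -> infinity.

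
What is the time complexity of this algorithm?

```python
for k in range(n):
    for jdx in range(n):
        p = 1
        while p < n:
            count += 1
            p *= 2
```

Time complexity: O(n^2 log n).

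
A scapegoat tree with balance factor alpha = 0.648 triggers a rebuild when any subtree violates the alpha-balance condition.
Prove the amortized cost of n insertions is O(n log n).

Define potential Phi = c * sum of |size(left(v)) - size(right(v))| over all nodes. An insertion at depth d costs O(d) = O(log n) and increases Phi by O(log n). When a rebuild of subtree of size s occurs, it costs O(s) but reduces Phi by Omega(s). With alpha = 0.648, between rebuilds Omega(s) insertions must occur. Amortized cost per insertion: O(log n).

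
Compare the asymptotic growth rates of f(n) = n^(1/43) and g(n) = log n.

f(n) = n^(1/43) grows faster: any positive power of n dominates log n.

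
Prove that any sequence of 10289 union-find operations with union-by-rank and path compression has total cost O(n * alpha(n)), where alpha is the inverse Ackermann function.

Using Tarjan's analysis with rank-based potential function. Union-by-rank keeps tree height O(log n). Path compression flattens paths during find. For n = 10289 operations, total cost is O(n * alpha(n)), effectively O(n) since alpha grows incredibly slowly.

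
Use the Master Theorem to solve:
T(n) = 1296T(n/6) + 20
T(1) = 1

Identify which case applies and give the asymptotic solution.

a=1296, b=6, f(n)=20.
log_6(1296) = 4 > 0.
Since f(n) = O(n^0) is polynomially smaller than n^4, Case 1 applies.
T(n) = Theta(n^4).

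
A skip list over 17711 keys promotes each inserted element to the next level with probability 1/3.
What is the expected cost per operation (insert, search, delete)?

Expected number of levels is O(log_3(17711)) = O(log n). A search visits O(1) expected nodes per level over O(log n) levels. Insert/delete are a search plus O(1) pointer updates per level. Expected O(log n) per operation.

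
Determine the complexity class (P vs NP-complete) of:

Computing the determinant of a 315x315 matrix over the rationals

This problem is in P: Gaussian elimination runs in O(n^3).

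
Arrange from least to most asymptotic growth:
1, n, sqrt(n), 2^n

Ordered by growth rate: 1 < sqrt(n) < n < 2^n.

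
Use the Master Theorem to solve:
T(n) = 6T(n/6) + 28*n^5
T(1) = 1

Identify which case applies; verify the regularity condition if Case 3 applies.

a=6, b=6, f(n)=28*n^5.
log_6(6) = 1 < 5.
f(n) = Omega(n^(1+epsilon)) for some epsilon > 0, so Case 3 is the candidate.
Regularity: a*f(n/b) = 6*28*(n/6)^5 = (6/7776)*28*n^5 <= c*f(n) with c = 6/7776 < 1. Satisfied.
Case 3: T(n) = Theta(n^5).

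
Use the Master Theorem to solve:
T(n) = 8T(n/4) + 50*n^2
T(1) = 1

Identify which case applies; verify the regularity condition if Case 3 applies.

a=8, b=4, f(n)=50*n^2.
log_4(8) = 1.5 < 2.
f(n) = Omega(n^(1.5+epsilon)) for some epsilon > 0, so Case 3 is the candidate.
Regularity: a*f(n/b) = 8*50*(n/4)^2 = (8/16)*50*n^2 <= c*f(n) with c = 8/16 < 1. Satisfied.
Case 3: T(n) = Theta(n^2).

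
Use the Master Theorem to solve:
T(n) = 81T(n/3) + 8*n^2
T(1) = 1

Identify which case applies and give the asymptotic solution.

a=81, b=3, f(n)=8*n^2.
log_3(81) = 4 > 2.
Since f(n) = O(n^2) is polynomially smaller than n^4, Case 1 applies.
T(n) = Theta(n^4).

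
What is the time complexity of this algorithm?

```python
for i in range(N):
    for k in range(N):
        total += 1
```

Time complexity: O(n^2).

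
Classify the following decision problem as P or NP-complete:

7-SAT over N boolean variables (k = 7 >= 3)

This problem is NP-complete: 3-SAT is NP-complete (Cook-Levin); k-SAT for k>=3 reduces from 3-SAT.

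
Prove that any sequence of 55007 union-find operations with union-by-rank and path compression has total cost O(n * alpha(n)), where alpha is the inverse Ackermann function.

Using Tarjan's analysis with rank-based potential function. Union-by-rank keeps tree height O(log n). Path compression flattens paths during find. For n = 55007 operations, total cost is O(n * alpha(n)), effectively O(n) since alpha grows incredibly slowly.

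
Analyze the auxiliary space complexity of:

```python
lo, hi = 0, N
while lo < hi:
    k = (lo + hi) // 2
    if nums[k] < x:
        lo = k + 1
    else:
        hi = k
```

Space complexity: O(1).
Only a constant amount of auxiliary storage is used; nothing grows with n.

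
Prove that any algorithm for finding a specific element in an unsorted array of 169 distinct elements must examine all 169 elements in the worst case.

Adversary argument: if the algorithm examines fewer than 169 elements, the adversary places the target in an unexamined position. The algorithm cannot distinguish 'not present' from 'in unexamined position'.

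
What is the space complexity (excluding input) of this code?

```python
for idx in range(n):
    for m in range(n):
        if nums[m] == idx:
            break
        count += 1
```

Space complexity: O(1).
Only a constant amount of auxiliary storage is used; nothing grows with n.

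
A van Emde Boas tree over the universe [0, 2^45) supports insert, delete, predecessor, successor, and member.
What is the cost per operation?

vEB recursively partitions [0, 35184372088832) into sqrt(u) clusters of size sqrt(u). Each operation recurses into either one cluster or the summary, never both: T(u) = T(sqrt(u)) + O(1) => T(u) = O(log log u) = O(log 45). This is worst-case, not just amortized.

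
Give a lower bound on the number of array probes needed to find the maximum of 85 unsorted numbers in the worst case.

Adversary: any unprobed cell could hold a value larger than everything seen so far. If fewer than 85 cells are probed, the adversary places the max in an unprobed cell. So all 85 cells must be examined; together with 85-1 comparisons this is tight.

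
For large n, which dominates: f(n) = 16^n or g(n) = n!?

g(n) = n! grows faster: n!/16^n -> infinity by Stirling.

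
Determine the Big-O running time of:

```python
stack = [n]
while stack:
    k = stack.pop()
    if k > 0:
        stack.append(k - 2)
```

Time complexity: O(n).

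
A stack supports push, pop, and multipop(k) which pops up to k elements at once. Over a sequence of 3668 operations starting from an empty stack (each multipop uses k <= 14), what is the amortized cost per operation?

Each element is pushed exactly once and popped at most once (whether by pop or as part of a multipop). So the total number of individual pops over the whole sequence is at most the number of pushes, which is at most 3668. Total work <= 2 * 3668, hence O(1) amortized per operation.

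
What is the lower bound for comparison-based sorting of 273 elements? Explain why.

A comparison-based sorting algorithm corresponds to a decision tree. With 273! possible permutations, the tree has 273! leaves. The height is at least log_2(273!) = Omega(n log n) by Stirling's approximation.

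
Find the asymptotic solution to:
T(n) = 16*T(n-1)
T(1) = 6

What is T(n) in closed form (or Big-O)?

Each step multiplies by 16. T(n) = T(1)*16^(n-1) = 6*16^(n-1).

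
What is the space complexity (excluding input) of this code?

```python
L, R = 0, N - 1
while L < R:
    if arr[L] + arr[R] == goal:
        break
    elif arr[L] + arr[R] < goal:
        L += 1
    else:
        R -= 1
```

Space complexity: O(1).
Only a constant amount of auxiliary storage is used; nothing grows with n.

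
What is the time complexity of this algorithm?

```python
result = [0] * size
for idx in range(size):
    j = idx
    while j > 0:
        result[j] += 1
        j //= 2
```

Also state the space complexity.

Time complexity: O(n log n).
Space complexity: O(n).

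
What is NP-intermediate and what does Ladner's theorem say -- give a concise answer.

NP-intermediate problems are in NP but neither in P nor NP-complete (assuming P != NP). Ladner's theorem proves such problems exist if P != NP. Graph isomorphism and integer factoring are candidate NP-intermediate problems -- no polynomial algorithm is known, but no NP-completeness proof exists either.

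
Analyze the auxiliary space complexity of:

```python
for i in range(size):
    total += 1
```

Space complexity: O(1).
Only a constant amount of auxiliary storage is used; nothing grows with n.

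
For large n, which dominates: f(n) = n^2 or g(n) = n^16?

g(n) = n^16 grows faster: n^16/n^2 = n^14 -> infinity.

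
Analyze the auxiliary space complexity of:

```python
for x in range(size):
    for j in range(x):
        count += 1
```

Space complexity: O(1).
Only a constant amount of auxiliary storage is used; nothing grows with n.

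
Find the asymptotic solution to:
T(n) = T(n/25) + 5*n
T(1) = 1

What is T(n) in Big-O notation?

Geometric series: 5*n*(1 + 1/25 + 1/25^2 + ...) = O(n). T(n) = O(n).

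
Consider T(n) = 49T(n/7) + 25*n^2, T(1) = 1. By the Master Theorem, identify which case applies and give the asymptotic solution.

a=49, b=7, f(n)=25*n^2.
log_7(49) = 2, so n^(log_b(a)) = n^2.
f(n) = Theta(n^2), so Case 2 applies.
T(n) = Theta(n^2 log n).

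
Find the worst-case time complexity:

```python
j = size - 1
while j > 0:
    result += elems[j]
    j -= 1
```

Time complexity: O(n).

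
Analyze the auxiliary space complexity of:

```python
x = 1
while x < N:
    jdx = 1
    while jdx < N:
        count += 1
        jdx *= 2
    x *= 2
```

Space complexity: O(1).
Only a constant amount of auxiliary storage is used; nothing grows with n.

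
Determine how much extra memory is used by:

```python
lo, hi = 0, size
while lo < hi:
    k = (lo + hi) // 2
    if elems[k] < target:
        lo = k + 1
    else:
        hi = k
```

Space complexity: O(1).
Only a constant amount of auxiliary storage is used; nothing grows with n.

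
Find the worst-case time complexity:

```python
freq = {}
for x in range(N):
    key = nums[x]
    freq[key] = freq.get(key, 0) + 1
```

Time complexity: O(n).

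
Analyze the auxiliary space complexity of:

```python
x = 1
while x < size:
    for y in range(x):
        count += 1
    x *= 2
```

Space complexity: O(1).
Only a constant amount of auxiliary storage is used; nothing grows with n.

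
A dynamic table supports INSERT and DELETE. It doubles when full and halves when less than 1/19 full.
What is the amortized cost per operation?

Using potential function Phi = |2*num_items - table_size| when load > 1/2, and Phi = table_size/2 - num_items otherwise. The gap of 1/19 vs 1/2 for shrinking prevents thrashing. Both insert and delete have O(1) amortized cost.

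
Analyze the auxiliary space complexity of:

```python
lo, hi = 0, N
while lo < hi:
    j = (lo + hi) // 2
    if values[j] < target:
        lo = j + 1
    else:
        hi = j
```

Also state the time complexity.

Space complexity: O(1).
Only a constant amount of auxiliary storage is used; nothing grows with n.
Time complexity: O(log n).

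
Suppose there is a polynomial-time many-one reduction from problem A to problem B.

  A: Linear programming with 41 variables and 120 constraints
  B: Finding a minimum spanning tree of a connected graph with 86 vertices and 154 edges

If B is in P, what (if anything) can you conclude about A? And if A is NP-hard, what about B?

A poly-time reduction A <=_p B means any A-instance can be transformed to a B-instance in poly time.
If B is in P: compose the reduction with B's poly-time algorithm to solve A in poly time, so A is in P.
If A is NP-hard: every NP problem reduces to A, which reduces to B; composing reductions, every NP problem reduces to B, so B is NP-hard.
(Here in fact A is P and B is P.)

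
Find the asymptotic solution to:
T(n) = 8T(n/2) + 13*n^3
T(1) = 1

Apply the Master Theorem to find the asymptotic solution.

a=8, b=2, f(n)=13*n^3. log_2(8) = 3. Case 2: T(n) = O(n^3 log n).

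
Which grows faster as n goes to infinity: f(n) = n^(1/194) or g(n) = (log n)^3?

f(n) = n^(1/194) grows faster: any positive power of n dominates any polylog.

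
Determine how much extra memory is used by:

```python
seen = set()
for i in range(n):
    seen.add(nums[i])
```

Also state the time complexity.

Space complexity: O(n).
Auxiliary storage grows linearly with the input size n in the worst case.
Time complexity: O(n).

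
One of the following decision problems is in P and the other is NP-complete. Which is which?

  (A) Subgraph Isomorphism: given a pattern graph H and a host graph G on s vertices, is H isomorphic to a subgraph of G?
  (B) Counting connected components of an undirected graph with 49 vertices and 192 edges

(A) is NP-complete: generalizes Clique and Hamiltonian Path (pattern size is part of the input).
(B) is P: BFS/DFS visits each vertex and edge once: O(V+E).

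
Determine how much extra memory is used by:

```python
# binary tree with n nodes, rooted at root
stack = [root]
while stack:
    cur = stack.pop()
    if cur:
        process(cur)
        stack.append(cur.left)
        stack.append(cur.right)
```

Space complexity: O(n).
Auxiliary storage grows linearly with the input size n in the worst case.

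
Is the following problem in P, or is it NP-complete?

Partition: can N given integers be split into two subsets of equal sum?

This problem is NP-complete: Subset Sum reduces to it (one of Karp's 21 NP-complete problems).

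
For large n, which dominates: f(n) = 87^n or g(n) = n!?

g(n) = n! grows faster: n!/87^n -> infinity by Stirling.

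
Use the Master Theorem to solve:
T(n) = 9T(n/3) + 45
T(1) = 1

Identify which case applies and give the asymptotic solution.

a=9, b=3, f(n)=45.
log_3(9) = 2 > 0.
Since f(n) = O(n^0) is polynomially smaller than n^2, Case 1 applies.
T(n) = Theta(n^2).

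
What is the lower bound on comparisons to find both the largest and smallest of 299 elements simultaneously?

Pair elements first (floor(299/2) comparisons), then find max among winners and min among losers. Total: ceil(3*299/2) - 2 = 447 comparisons.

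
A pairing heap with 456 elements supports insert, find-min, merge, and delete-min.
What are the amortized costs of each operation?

Pairing heaps are self-adjusting heap-ordered trees. Insert and merge link two roots: O(1). Find-min reads the root: O(1). Delete-min removes the root, then pairs children in two passes; amortized cost is O(log 456) = O(log n).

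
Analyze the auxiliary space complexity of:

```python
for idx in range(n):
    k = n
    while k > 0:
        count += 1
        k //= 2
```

Space complexity: O(1).
Only a constant amount of auxiliary storage is used; nothing grows with n.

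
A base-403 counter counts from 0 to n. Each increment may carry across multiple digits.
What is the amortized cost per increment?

Digit at position i changes every 403^i increments. Total digit changes over n increments: n * 403/(403-1) = O(n). Amortized: O(1).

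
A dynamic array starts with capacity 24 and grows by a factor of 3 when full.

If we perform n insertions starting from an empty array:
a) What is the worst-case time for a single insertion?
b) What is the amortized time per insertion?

(a) Worst-case single insertion: O(n) -- when the array is full at capacity c, the resize copies all c elements, and c can be Theta(n).
(b) Resizes happen at sizes 24, 72, 216, ... Total copy cost for n insertions: 24 + 72 + ... = O(n) (geometric series with ratio 1/3). Amortized cost per insertion: O(n)/n = O(1).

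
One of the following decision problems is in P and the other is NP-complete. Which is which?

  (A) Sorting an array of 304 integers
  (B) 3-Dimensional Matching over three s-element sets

(A) is P: merge sort runs in O(n log n).
(B) is NP-complete: one of Karp's 21 NP-complete problems.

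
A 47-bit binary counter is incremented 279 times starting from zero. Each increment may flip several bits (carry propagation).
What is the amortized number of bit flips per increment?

Bit i flips on every 2^i-th increment, so over 279 increments bit i flips floor(279/2^i) times. Summing over i: total flips < 2 * 279. Amortized: < 2 = O(1) per increment.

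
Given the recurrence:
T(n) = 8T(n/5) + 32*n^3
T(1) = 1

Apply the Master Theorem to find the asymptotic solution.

a=8, b=5, f(n)=32*n^3. log_5(8) = 1.292 < 3. Case 3: T(n) = O(n^3).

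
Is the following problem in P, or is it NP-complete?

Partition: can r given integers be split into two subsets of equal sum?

This problem is NP-complete: Subset Sum reduces to it (one of Karp's 21 NP-complete problems).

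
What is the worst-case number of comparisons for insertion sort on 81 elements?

Insertion sort on reverse-sorted input: 1 + 2 + ... + (81-1) = 3240 comparisons.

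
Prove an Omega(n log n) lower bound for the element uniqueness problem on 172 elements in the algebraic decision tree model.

In the algebraic decision tree model, element uniqueness on 172 elements is equivalent to determining which cell of an arrangement of C(172,2) = 14706 hyperplanes x_i = x_j contains the input point. Ben-Or's theorem shows this requires Omega(n log n).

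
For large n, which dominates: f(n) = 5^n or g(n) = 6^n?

g(n) = 6^n grows faster: (6/5)^n -> infinity since 6/5 > 1.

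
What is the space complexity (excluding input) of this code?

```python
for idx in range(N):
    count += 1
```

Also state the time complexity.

Space complexity: O(1).
Only a constant amount of auxiliary storage is used; nothing grows with n.
Time complexity: O(n).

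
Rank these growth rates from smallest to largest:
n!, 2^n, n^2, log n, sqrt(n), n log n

Ordered by growth rate: log n < sqrt(n) < n log n < n^2 < 2^n < n!.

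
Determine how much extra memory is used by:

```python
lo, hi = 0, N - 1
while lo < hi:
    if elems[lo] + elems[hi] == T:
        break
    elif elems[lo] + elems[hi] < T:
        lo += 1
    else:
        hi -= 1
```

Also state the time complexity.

Space complexity: O(1).
Only a constant amount of auxiliary storage is used; nothing grows with n.
Time complexity: O(n).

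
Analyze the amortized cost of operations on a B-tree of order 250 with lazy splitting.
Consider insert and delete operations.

In a B-tree of order 250, a node splits when it has 250 keys. With lazy splitting, we use potential Phi = number of full nodes + number of near-empty nodes. Each split costs O(1) but reduces potential. Between splits, at least 125 insertions must occur in that node. Amortized structural cost is O(1) per operation, plus O(log_250 n) traversal.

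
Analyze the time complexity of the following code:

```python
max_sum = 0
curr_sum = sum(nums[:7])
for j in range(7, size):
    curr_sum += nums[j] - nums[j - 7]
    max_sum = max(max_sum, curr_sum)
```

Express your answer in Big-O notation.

Time complexity: O(n).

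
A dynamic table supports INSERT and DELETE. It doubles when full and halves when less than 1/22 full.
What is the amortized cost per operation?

Using potential function Phi = |2*num_items - table_size| when load > 1/2, and Phi = table_size/2 - num_items otherwise. The gap of 1/22 vs 1/2 for shrinking prevents thrashing. Both insert and delete have O(1) amortized cost.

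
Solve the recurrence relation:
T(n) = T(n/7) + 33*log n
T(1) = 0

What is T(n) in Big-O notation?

Each of the log_7(n) levels adds O(log n). T(n) = O(log^2 n).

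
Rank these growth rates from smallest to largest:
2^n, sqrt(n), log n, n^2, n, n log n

Ordered by growth rate: log n < sqrt(n) < n < n log n < n^2 < 2^n.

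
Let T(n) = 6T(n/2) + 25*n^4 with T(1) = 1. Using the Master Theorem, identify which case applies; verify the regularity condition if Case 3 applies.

a=6, b=2, f(n)=25*n^4.
log_2(6) = 2.585 < 4.
f(n) = Omega(n^(2.585+epsilon)) for some epsilon > 0, so Case 3 is the candidate.
Regularity: a*f(n/b) = 6*25*(n/2)^4 = (6/16)*25*n^4 <= c*f(n) with c = 6/16 < 1. Satisfied.
Case 3: T(n) = Theta(n^4).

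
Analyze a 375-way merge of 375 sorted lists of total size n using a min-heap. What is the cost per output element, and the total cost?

Maintain a min-heap of size 375 holding the current head of each list. Each output step does one extract-min (O(log 375)) and one insert of that list's next element (O(log 375)). Each of the n elements passes through the heap exactly once, so the total cost is O(n log 375), i.e. O(log 375) per output element.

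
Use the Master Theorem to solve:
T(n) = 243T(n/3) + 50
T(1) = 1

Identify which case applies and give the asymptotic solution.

a=243, b=3, f(n)=50.
log_3(243) = 5 > 0.
Since f(n) = O(n^0) is polynomially smaller than n^5, Case 1 applies.
T(n) = Theta(n^5).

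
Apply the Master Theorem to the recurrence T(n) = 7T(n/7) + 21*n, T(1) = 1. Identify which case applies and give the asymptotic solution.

a=7, b=7, f(n)=21*n.
log_7(7) = 1, so n^(log_b(a)) = n.
f(n) = Theta(n), so Case 2 applies.
T(n) = Theta(n log n).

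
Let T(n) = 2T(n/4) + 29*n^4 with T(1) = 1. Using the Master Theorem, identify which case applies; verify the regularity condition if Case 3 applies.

a=2, b=4, f(n)=29*n^4.
log_4(2) = 0.5 < 4.
f(n) = Omega(n^(0.5+epsilon)) for some epsilon > 0, so Case 3 is the candidate.
Regularity: a*f(n/b) = 2*29*(n/4)^4 = (2/256)*29*n^4 <= c*f(n) with c = 2/256 < 1. Satisfied.
Case 3: T(n) = Theta(n^4).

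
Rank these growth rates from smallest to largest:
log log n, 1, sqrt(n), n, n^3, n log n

Ordered by growth rate: 1 < log log n < sqrt(n) < n < n log n < n^3.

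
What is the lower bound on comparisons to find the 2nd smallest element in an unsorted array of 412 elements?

Finding the 2nd smallest of 412 elements requires Omega(n) comparisons. Every element must participate in at least one comparison; otherwise it could be the 2nd smallest.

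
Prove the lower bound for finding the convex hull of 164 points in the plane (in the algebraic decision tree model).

Reduction from sorting: given 164 numbers x_1,...,x_{164}, map x_i to the point (x_i, x_i^2) on the parabola y = x^2. All points are on the convex hull, and walking the hull gives them in sorted x-order. Since sorting requires Omega(n log n), so does planar convex hull.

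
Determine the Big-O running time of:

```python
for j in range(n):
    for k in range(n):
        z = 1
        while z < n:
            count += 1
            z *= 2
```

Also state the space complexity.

Time complexity: O(n^2 log n).
Space complexity: O(1).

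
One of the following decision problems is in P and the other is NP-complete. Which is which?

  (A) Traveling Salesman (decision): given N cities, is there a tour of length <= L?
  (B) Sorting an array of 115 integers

(A) is NP-complete: reduces from Hamiltonian Cycle.
(B) is P: merge sort runs in O(n log n).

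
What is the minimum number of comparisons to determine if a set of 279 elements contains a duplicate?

Determining if 279 elements are all distinct requires Omega(n log n) comparisons in the comparison model. This follows from the element distinctness lower bound.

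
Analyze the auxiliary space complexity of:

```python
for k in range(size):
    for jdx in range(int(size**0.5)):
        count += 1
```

Space complexity: O(1).
Only a constant amount of auxiliary storage is used; nothing grows with n.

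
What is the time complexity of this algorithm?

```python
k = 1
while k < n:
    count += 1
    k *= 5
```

Time complexity: O(log n).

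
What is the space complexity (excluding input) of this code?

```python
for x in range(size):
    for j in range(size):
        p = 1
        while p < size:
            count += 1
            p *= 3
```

Space complexity: O(1).
Only a constant amount of auxiliary storage is used; nothing grows with n.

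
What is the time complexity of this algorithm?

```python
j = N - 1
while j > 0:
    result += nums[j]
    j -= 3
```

Time complexity: O(n).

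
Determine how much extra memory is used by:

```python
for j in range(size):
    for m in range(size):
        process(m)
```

Space complexity: O(1).
Only a constant amount of auxiliary storage is used; nothing grows with n.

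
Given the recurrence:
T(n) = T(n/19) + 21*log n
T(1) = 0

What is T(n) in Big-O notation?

Each of the log_19(n) levels adds O(log n). T(n) = O(log^2 n).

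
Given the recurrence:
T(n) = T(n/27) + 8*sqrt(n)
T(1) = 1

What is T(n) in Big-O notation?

Each level contributes sqrt(n/27^k). Geometric series with ratio 1/sqrt(27) < 1 sums to O(sqrt(n)).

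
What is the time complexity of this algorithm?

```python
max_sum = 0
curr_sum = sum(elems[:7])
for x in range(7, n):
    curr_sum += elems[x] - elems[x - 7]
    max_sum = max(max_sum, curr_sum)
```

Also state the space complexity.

Time complexity: O(n).
Space complexity: O(1).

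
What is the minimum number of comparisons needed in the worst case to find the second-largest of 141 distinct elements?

Lower bound: finding the max needs 141-1 comparisons. By the adversary weight-doubling argument, the max must personally win >= ceil(log_2(141)) = 8 comparisons; the 2nd-largest is among those 8 losers, needing 8-1 more comparisons. Total >= 141-1 + 8-1 = 147. A balanced knockout tournament achieves this.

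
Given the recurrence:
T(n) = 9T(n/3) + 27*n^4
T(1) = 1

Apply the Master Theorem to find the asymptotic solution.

a=9, b=3, f(n)=27*n^4. log_3(9) = 2 < 4. Case 3: T(n) = O(n^4).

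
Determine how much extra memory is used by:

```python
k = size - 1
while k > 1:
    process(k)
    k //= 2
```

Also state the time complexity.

Space complexity: O(1).
Only a constant amount of auxiliary storage is used; nothing grows with n.
Time complexity: O(log n).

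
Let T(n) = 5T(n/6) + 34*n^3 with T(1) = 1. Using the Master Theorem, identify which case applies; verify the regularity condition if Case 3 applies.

a=5, b=6, f(n)=34*n^3.
log_6(5) = 0.8982 < 3.
f(n) = Omega(n^(0.8982+epsilon)) for some epsilon > 0, so Case 3 is the candidate.
Regularity: a*f(n/b) = 5*34*(n/6)^3 = (5/216)*34*n^3 <= c*f(n) with c = 5/216 < 1. Satisfied.
Case 3: T(n) = Theta(n^3).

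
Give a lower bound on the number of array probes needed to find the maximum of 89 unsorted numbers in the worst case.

Adversary: any unprobed cell could hold a value larger than everything seen so far. If fewer than 89 cells are probed, the adversary places the max in an unprobed cell. So all 89 cells must be examined; together with 89-1 comparisons this is tight.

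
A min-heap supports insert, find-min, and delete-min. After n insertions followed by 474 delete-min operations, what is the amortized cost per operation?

Insert takes O(log n) worst case. Delete-min takes O(log n). Over a sequence of n inserts and 474 delete-mins, total cost is O((n + 474) log n). Amortized per operation: O(log n).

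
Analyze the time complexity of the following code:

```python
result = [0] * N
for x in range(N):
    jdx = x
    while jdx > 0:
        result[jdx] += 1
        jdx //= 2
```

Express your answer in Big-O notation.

Time complexity: O(n log n).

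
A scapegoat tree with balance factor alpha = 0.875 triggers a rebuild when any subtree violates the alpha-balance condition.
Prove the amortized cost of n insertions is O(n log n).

Define potential Phi = c * sum of |size(left(v)) - size(right(v))| over all nodes. An insertion at depth d costs O(d) = O(log n) and increases Phi by O(log n). When a rebuild of subtree of size s occurs, it costs O(s) but reduces Phi by Omega(s). With alpha = 0.875, between rebuilds Omega(s) insertions must occur. Amortized cost per insertion: O(log n).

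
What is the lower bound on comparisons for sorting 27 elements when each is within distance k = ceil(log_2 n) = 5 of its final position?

Partition the 27 positions into floor(n/k) blocks of k = 5 consecutive positions; any permutation within a block keeps every element within k of its final position, so there are at least (k!)^(n/k) distinguishable inputs. Lower bound: log_2((k!)^(n/k)) = (n/k) * log_2(k!) = Theta(n log k); with k = ceil(log_2 n), this is Omega(n log log n).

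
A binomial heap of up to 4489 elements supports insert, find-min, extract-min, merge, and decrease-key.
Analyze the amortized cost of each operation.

A binomial heap with n <= 4489 elements has at most floor(log_2 4489) + 1 = 13 trees. Using potential Phi = number of trees: Insert adds one tree, but cascading merges reduce count -- amortized O(1). Find-min reads the cached minimum pointer: O(1). Extract-min creates O(log n) new trees: O(log n). Merge combines tree lists: O(log n). Decrease-key sifts the element up its tree of height <= log n: O(log n).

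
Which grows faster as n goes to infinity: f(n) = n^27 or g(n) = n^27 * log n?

g(n) = n^27 * log n grows faster: extra log n factor -> infinity.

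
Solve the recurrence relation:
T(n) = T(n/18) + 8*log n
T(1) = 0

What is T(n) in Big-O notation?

Each of the log_18(n) levels adds O(log n). T(n) = O(log^2 n).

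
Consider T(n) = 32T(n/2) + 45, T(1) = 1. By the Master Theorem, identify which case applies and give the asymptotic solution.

a=32, b=2, f(n)=45.
log_2(32) = 5 > 0.
Since f(n) = O(n^0) is polynomially smaller than n^5, Case 1 applies.
T(n) = Theta(n^5).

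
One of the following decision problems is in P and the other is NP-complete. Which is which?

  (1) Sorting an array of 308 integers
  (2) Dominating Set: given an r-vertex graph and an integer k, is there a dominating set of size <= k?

(1) is P: merge sort runs in O(n log n).
(2) is NP-complete: reduces from Set Cover (with k part of the input).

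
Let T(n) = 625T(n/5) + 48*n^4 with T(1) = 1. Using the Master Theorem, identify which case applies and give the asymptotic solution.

a=625, b=5, f(n)=48*n^4.
log_5(625) = 4, so n^(log_b(a)) = n^4.
f(n) = Theta(n^4), so Case 2 applies.
T(n) = Theta(n^4 log n).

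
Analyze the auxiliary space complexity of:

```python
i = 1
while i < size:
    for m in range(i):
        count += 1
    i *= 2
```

Space complexity: O(1).
Only a constant amount of auxiliary storage is used; nothing grows with n.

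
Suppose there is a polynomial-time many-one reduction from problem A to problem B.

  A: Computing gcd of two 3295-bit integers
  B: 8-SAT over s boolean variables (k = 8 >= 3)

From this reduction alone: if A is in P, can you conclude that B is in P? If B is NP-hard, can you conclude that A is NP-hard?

A poly-time reduction A <=_p B transfers tractability DOWN (B easy => A easy) and hardness UP (A hard => B hard), not the reverse.
From A in P, the reduction alone does NOT give B in P: any problem in P trivially reduces to SAT, yet SAT is not known to be in P.
From B NP-hard, the reduction alone does NOT give A NP-hard: again, easy problems reduce to hard ones.
(Here in fact A is P and B is NP-complete.)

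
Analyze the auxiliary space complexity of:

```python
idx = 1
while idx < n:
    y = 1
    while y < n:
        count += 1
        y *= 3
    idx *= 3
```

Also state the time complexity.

Space complexity: O(1).
Only a constant amount of auxiliary storage is used; nothing grows with n.
Time complexity: O(log^2 n).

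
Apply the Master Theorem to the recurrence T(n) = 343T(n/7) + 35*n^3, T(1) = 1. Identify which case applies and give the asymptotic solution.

a=343, b=7, f(n)=35*n^3.
log_7(343) = 3, so n^(log_b(a)) = n^3.
f(n) = Theta(n^3), so Case 2 applies.
T(n) = Theta(n^3 log n).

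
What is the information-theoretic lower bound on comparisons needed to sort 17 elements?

There are 17! = 355687428096000 possible orderings. Each comparison gives 1 bit. We need at least ceil(log_2(355687428096000)) = 49 comparisons.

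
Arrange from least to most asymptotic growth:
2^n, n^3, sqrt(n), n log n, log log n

Ordered by growth rate: log log n < sqrt(n) < n log n < n^3 < 2^n.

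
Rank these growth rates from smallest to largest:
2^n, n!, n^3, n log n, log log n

Ordered by growth rate: log log n < n log n < n^3 < 2^n < n!.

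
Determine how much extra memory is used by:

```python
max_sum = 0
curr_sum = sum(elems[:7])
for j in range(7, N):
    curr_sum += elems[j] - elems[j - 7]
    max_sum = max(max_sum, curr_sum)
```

Space complexity: O(1).
Only a constant amount of auxiliary storage is used; nothing grows with n.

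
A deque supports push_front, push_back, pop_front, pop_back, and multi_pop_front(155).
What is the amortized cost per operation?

Assign 2 credits to each push operation. A pop uses 1 saved credit. multi_pop_front(155) uses up to 155 saved credits from previous pushes. Credits never go negative. Amortized cost is O(1).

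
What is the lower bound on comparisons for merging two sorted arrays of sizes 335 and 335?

Adversary argument: with sizes 335 and 335 (differing by at most 1), interleave the two arrays so that every consecutive pair in the output comes from different inputs. Then each of the 669 adjacent output pairs must be directly compared, or the algorithm cannot determine their relative order. So 669 comparisons are necessary; standard merge achieves this.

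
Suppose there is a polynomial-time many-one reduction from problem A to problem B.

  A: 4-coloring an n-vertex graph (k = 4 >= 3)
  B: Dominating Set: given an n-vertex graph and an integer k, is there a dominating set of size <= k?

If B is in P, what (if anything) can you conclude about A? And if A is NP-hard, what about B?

A poly-time reduction A <=_p B means any A-instance can be transformed to a B-instance in poly time.
If B is in P: compose the reduction with B's poly-time algorithm to solve A in poly time, so A is in P.
If A is NP-hard: every NP problem reduces to A, which reduces to B; composing reductions, every NP problem reduces to B, so B is NP-hard.
(Here in fact A is NP-complete and B is NP-complete.)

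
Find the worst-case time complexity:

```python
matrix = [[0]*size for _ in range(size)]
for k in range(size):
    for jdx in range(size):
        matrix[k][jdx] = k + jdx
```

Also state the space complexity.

Time complexity: O(n^2).
Space complexity: O(n^2).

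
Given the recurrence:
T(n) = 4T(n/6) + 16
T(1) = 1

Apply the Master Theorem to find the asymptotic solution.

a=4, b=6, f(n)=16. log_6(4) = 0.7737. Case 1 of Master Theorem: T(n) = O(n^0.7737).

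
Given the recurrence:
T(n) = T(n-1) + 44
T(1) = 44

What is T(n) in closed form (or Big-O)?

Unrolling: T(n) = T(n-1) + 44 = T(n-2) + 2*44 = ... = T(1) + (n-1)*44 = 44 + (n-1)*44 = 44n.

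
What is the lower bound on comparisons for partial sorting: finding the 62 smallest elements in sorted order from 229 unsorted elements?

Finding 62 smallest of 229 in sorted order: Omega(229) to identify the 62 smallest, plus Omega(62 log 62) to sort them. Total: Omega(n + k log k).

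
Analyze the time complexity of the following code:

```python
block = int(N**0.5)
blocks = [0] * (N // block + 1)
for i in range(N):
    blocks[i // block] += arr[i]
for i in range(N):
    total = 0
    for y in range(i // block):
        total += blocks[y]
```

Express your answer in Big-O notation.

Time complexity: O(n * sqrt(n)).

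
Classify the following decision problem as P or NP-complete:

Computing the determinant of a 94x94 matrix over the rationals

This problem is in P: Gaussian elimination runs in O(n^3).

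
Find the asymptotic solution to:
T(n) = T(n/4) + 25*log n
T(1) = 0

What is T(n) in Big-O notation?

Each of the log_4(n) levels adds O(log n). T(n) = O(log^2 n).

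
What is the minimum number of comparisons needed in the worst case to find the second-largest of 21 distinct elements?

Lower bound: finding the max needs 21-1 comparisons. By the adversary weight-doubling argument, the max must personally win >= ceil(log_2(21)) = 5 comparisons; the 2nd-largest is among those 5 losers, needing 5-1 more comparisons. Total >= 21-1 + 5-1 = 24. A balanced knockout tournament achieves this.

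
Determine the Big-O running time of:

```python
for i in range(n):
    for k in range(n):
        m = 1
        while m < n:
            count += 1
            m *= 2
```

Time complexity: O(n^2 log n).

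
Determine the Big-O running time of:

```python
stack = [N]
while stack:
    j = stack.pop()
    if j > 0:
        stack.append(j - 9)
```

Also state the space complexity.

Time complexity: O(n).
Space complexity: O(1).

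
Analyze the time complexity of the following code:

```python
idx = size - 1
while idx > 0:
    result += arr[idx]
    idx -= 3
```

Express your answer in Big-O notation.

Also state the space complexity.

Time complexity: O(n).
Space complexity: O(1).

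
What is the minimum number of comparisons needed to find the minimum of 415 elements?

Finding the minimum requires 414 comparisons, identical reasoning to finding the maximum. Each comparison eliminates one candidate.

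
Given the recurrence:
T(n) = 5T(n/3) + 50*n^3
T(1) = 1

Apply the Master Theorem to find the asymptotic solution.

a=5, b=3, f(n)=50*n^3. log_3(5) = 1.465 < 3. Case 3: T(n) = O(n^3).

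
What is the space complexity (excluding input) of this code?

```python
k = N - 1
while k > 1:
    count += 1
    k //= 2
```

Space complexity: O(1).
Only a constant amount of auxiliary storage is used; nothing grows with n.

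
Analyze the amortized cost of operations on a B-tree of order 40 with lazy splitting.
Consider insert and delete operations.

In a B-tree of order 40, a node splits when it has 40 keys. With lazy splitting, we use potential Phi = number of full nodes + number of near-empty nodes. Each split costs O(1) but reduces potential. Between splits, at least 20 insertions must occur in that node. Amortized structural cost is O(1) per operation, plus O(log_40 n) traversal.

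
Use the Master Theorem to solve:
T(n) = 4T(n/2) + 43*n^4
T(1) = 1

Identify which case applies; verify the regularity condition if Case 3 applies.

a=4, b=2, f(n)=43*n^4.
log_2(4) = 2 < 4.
f(n) = Omega(n^(2+epsilon)) for some epsilon > 0, so Case 3 is the candidate.
Regularity: a*f(n/b) = 4*43*(n/2)^4 = (4/16)*43*n^4 <= c*f(n) with c = 4/16 < 1. Satisfied.
Case 3: T(n) = Theta(n^4).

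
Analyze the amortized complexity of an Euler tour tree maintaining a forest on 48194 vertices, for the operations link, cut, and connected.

An Euler tour tree stores each tree's Euler tour as a balanced BST keyed by tour position. On 48194 vertices: link concatenates two tours via O(1) splits/joins of size <= 2*48194 (O(log n)); cut splits the tour at the two occurrences of the edge (O(log n)); connected compares BST roots (O(log n) to find the root). All O(log n) amortized.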